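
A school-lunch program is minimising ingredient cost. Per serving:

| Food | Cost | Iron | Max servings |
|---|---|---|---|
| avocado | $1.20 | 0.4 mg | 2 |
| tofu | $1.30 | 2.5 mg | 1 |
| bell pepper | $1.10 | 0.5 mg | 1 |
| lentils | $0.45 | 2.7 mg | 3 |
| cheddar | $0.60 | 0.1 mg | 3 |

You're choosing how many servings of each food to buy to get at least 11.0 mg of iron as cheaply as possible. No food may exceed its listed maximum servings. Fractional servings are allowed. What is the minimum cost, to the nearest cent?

$3.53

Cost per mg of iron: lentils $0.1667, tofu $0.5200, bell pepper $2.2000, avocado $3.0000, cheddar $6.0000.
Take 3 servings of lentils: +8.1 mg iron for $1.35 (total $1.35, still need 2.9 mg).
Take 1 serving of tofu: +2.5 mg iron for $1.30 (total $2.65, still need 0.4 mg).
Take 0.8 servings of bell pepper: +0.4 mg iron for $0.88 (total $3.53, still need 0.0 mg).
Filling from the cheapest source first is optimal under one linear minimum: $3.53.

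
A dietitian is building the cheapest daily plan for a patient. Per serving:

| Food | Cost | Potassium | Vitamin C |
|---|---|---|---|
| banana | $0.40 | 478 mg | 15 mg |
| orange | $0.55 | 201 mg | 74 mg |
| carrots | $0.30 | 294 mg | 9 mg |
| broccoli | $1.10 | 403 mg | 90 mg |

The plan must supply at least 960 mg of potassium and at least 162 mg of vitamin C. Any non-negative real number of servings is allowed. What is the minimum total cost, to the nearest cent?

$1.55

Compare the cost at each extreme point of the feasible region.
banana only: max(960/478, 162/15) = 10.8 servings → $4.32.
orange only: max(960/201, 162/74) = 4.776 servings → $2.63.
carrots only: max(960/294, 162/9) = 18 servings → $5.40.
broccoli only: max(960/403, 162/90) = 2.382 servings → $2.62.
banana + orange with both tight: 1.189 servings and 1.948 servings → $1.55.
banana + carrots: the both-tight solution has a negative serving — not a feasible corner.
banana + broccoli with both tight: 0.571 servings and 1.705 servings → $2.10.
orange + carrots with both tight: 1.955 servings and 1.929 servings → $1.65.
orange + broccoli: the both-tight solution has a negative serving — not a feasible corner.
carrots + broccoli with both tight: 0.9247 servings and 1.708 servings → $2.16.
Cheapest feasible corner: $1.55.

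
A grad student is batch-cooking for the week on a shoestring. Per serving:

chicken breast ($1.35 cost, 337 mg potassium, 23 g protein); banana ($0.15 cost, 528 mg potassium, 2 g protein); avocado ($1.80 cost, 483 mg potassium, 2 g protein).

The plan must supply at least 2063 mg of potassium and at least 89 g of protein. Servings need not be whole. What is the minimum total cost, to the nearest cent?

Minimising a linear cost over {potassium ≥ 2063, protein ≥ 89, servings ≥ 0} — the optimum is at a vertex, using one or two foods.
chicken breast only: max(2063/337, 89/23) = 6.122 servings → $8.26.
banana only: max(2063/528, 89/2) = 44.5 servings → $6.67.
avocado only: max(2063/483, 89/2) = 44.5 servings → $80.10.
chicken breast + banana with both tight: 3.737 servings and 1.522 servings → $5.27.
chicken breast + avocado with both tight: 3.724 servings and 1.673 servings → $8.04.
banana + avocado with both targets exact would need a negative amount; discard.
So the least-cost plan costs $5.27.

$5.27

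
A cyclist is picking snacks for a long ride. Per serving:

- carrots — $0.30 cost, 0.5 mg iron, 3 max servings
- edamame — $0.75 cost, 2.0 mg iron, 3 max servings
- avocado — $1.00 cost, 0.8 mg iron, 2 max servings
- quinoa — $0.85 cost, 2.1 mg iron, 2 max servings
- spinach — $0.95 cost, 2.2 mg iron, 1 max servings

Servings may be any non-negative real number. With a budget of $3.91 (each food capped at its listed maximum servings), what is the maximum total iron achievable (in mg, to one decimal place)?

Iron per dollar: edamame 2.667, quinoa 2.471, spinach 2.316, carrots 1.667, avocado 0.8.
Take 3 servings of edamame: spends $2.25, +6.0 mg iron (running total 6.0 mg).
Take 1.953 servings of quinoa: spends $1.66, +4.1 mg iron (running total 10.1 mg).
Greedy by best ratio exhausts the cost allowance optimally: 10.1 mg.

10.1 mg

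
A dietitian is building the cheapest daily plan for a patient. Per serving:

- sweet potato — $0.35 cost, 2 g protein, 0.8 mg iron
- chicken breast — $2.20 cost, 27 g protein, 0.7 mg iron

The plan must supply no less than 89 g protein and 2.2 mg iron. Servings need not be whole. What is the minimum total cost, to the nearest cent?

$7.25

For a min-cost LP with two ≥-constraints, a basic feasible solution has at most two positive variables.
sweet potato only: max(89/2, 2.2/0.8) = 44.5 servings → $15.57.
chicken breast only: max(89/27, 2.2/0.7) = 3.296 servings → $7.25.
sweet potato + chicken breast with both targets exact would need a negative amount; discard.
Cheapest feasible corner: $7.25.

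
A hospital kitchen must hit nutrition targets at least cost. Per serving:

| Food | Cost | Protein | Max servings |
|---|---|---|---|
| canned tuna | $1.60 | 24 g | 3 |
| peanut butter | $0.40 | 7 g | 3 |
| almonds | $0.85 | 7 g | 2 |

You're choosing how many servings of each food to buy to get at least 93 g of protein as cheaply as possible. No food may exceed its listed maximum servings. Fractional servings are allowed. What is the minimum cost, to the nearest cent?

Cost per g of protein: peanut butter $0.0571, canned tuna $0.0667, almonds $0.1214.
Take 3 servings of peanut butter: +21.0 g protein for $1.20 (total $1.20, still need 72.0 g).
Take 3 servings of canned tuna: +72.0 g protein for $4.80 (total $6.00, still need 0.0 g).
Greedy by cheapest-per-g is optimal for a single linear constraint, so the minimum cost is $6.00.

$6.00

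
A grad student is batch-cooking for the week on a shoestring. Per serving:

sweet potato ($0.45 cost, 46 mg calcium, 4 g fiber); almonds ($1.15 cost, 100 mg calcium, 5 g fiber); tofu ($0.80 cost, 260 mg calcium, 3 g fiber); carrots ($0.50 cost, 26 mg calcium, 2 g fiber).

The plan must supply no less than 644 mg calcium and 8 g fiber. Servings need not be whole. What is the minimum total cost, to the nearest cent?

$2.03

Compare the cost at each extreme point of the feasible region.
sweet potato only: max(644/46, 8/4) = 14 servings → $6.30.
almonds only: max(644/100, 8/5) = 6.44 servings → $7.41.
tofu only: max(644/260, 8/3) = 2.667 servings → $2.13.
carrots only: max(644/26, 8/2) = 24.77 servings → $12.38.
sweet potato + almonds: intersection lies outside the first quadrant.
sweet potato + tofu with both tight: 0.1641 servings and 2.448 servings → $2.03.
sweet potato + carrots: the both-tight solution has a negative serving — not a feasible corner.
almonds + tofu with both tight: 0.148 servings and 2.42 servings → $2.11.
almonds + carrots: intersection lies outside the first quadrant.
tofu + carrots with both tight: 2.443 servings and 0.3348 servings → $2.12.
Cheapest feasible corner: $2.03.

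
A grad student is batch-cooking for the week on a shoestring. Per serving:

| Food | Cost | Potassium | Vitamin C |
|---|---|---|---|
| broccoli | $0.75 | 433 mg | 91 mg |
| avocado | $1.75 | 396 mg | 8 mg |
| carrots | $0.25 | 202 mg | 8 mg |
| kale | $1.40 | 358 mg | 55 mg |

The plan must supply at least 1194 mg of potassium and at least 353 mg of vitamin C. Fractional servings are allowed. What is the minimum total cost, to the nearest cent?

For a min-cost LP with two ≥-constraints, a basic feasible solution has at most two positive variables.
broccoli only: max(1194/433, 353/91) = 3.879 servings → $2.91.
avocado only: max(1194/396, 353/8) = 44.12 servings → $77.22.
carrots only: max(1194/202, 353/8) = 44.12 servings → $11.03.
kale only: max(1194/358, 353/55) = 6.418 servings → $8.99.
broccoli + avocado with both targets exact would need a negative amount; discard.
broccoli + carrots: intersection lies outside the first quadrant.
broccoli + kale with both targets exact would need a negative amount; discard.
avocado + carrots: intersection lies outside the first quadrant.
avocado + kale: the both-tight solution has a negative serving — not a feasible corner.
carrots + kale: intersection lies outside the first quadrant.
Cheapest feasible corner: $2.91.

$2.91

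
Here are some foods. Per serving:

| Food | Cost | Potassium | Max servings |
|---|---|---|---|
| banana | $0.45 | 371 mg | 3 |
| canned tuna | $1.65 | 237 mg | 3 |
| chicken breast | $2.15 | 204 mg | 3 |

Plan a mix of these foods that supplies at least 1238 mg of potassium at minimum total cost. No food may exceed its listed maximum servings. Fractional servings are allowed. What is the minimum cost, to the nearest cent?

Cost per mg of potassium: banana $0.0012, canned tuna $0.0070, chicken breast $0.0105.
Take 3 servings of banana: +1113.0 mg potassium for $1.35 (total $1.35, still need 125.0 mg).
Take 0.5274 servings of canned tuna: +125.0 mg potassium for $0.87 (total $2.22, still need 0.0 mg).
Greedy by cheapest-per-mg is optimal for a single linear constraint, so the minimum cost is $2.22.

$2.22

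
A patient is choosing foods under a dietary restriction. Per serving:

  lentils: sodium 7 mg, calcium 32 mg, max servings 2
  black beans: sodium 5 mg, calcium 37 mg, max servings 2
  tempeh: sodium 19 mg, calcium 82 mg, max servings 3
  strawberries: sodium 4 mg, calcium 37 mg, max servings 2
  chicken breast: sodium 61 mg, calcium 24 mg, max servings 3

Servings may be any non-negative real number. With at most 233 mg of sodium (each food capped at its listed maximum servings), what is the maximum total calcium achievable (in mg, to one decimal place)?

514.7 mg

Calcium per mg sodium: strawberries 9.25, black beans 7.4, lentils 4.571, tempeh 4.316, chicken breast 0.3934.
Take 2 servings of strawberries: uses 8 mg sodium, +74.0 mg calcium (running total 74.0 mg).
Take 2 servings of black beans: uses 10 mg sodium, +74.0 mg calcium (running total 148.0 mg).
Take 2 servings of lentils: uses 14 mg sodium, +64.0 mg calcium (running total 212.0 mg).
Take 3 servings of tempeh: uses 57 mg sodium, +246.0 mg calcium (running total 458.0 mg).
Take 2.361 servings of chicken breast: uses 144 mg sodium, +56.7 mg calcium (running total 514.7 mg).
Greedy by best ratio exhausts the sodium allowance optimally: 514.7 mg.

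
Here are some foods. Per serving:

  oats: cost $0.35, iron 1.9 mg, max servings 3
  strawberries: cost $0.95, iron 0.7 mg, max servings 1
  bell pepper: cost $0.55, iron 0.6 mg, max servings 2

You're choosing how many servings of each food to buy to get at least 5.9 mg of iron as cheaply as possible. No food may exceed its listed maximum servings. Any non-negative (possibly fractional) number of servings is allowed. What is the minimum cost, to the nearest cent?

$1.23

Cost per mg of iron: oats $0.1842, bell pepper $0.9167, strawberries $1.3571.
Take 3 servings of oats: +5.7 mg iron for $1.05 (total $1.05, still need 0.2 mg).
Take 0.3333 servings of bell pepper: +0.2 mg iron for $0.18 (total $1.23, still need 0.0 mg).
Filling from the cheapest source first is optimal under one linear minimum: $1.23.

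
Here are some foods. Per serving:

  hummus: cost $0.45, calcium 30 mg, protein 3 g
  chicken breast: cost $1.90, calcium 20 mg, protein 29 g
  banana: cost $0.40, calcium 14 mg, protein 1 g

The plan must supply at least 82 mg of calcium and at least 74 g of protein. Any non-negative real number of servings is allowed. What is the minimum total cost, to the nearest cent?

Check every corner: each single food scaled to meet both minima, and each pair solved so both constraints bind.
hummus only: max(82/30, 74/3) = 24.67 servings → $11.10.
chicken breast only: max(82/20, 74/29) = 4.1 servings → $7.79.
banana only: max(82/14, 74/1) = 74 servings → $29.60.
hummus + chicken breast with both tight: 1.109 servings and 2.437 servings → $5.13.
hummus + banana: intersection lies outside the first quadrant.
chicken breast + banana with both tight: 2.472 servings and 2.326 servings → $5.63.
So the least-cost plan costs $5.13.

$5.13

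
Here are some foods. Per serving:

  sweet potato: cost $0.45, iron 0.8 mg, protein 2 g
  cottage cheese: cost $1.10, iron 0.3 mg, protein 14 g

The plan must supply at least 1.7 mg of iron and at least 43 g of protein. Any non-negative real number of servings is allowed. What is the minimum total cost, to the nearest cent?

$3.68

A basic optimal solution has at most two foods positive. Try each food alone and each pair with both targets met exactly.
sweet potato only: max(1.7/0.8, 43/2) = 21.5 servings → $9.68.
cottage cheese only: max(1.7/0.3, 43/14) = 5.667 servings → $6.23.
sweet potato + cottage cheese with both tight: 1.028 servings and 2.925 servings → $3.68.
So the least-cost plan costs $3.68.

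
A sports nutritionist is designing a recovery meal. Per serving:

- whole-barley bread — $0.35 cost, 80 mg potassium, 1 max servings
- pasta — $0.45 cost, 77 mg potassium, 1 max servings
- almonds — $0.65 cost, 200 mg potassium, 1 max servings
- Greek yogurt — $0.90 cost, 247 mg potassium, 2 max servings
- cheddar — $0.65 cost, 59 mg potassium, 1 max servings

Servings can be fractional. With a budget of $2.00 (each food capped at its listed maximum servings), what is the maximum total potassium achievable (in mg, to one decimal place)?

570.5 mg

Potassium per dollar: almonds 307.7, Greek yogurt 274.4, whole-barley bread 228.6, pasta 171.1, cheddar 90.77.
Take 1 serving of almonds: spends $0.65, +200.0 mg potassium (running total 200.0 mg).
Take 1.5 servings of Greek yogurt: spends $1.35, +370.5 mg potassium (running total 570.5 mg).
Filling greedily by potassium-per-dollar is optimal for one linear limit, giving 570.5 mg.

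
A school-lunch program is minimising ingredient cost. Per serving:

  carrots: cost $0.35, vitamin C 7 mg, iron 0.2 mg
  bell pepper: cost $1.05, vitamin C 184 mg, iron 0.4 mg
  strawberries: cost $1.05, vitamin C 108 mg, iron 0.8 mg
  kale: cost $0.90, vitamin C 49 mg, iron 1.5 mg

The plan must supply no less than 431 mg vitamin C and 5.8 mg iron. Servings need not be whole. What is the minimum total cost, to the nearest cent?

$4.62

Minimising a linear cost over {vitamin C ≥ 431, iron ≥ 5.8, servings ≥ 0} — the optimum is at a vertex, using one or two foods.
carrots only: max(431/7, 5.8/0.2) = 61.57 servings → $21.55.
bell pepper only: max(431/184, 5.8/0.4) = 14.5 servings → $15.22.
strawberries only: max(431/108, 5.8/0.8) = 7.25 servings → $7.61.
kale only: max(431/49, 5.8/1.5) = 8.796 servings → $7.92.
carrots + bell pepper with both tight: 26.32 servings and 1.341 servings → $10.62.
carrots + strawberries with both tight: 17.6 servings and 2.85 servings → $9.15.
carrots + kale with both targets exact would need a negative amount; discard.
bell pepper + strawberries: the both-tight solution has a negative serving — not a feasible corner.
bell pepper + kale with both tight: 1.413 servings and 3.49 servings → $4.62.
strawberries + kale with both tight: 2.95 servings and 2.293 servings → $5.16.
Cheapest feasible corner: $4.62.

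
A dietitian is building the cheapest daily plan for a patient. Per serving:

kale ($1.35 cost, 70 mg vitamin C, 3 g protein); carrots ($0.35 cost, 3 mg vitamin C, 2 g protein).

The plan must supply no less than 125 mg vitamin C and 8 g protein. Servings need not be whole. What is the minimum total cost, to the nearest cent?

$2.82

For a min-cost LP with two ≥-constraints, a basic feasible solution has at most two positive variables.
kale only: max(125/70, 8/3) = 2.667 servings → $3.60.
carrots only: max(125/3, 8/2) = 41.67 servings → $14.58.
kale + carrots with both tight: 1.725 servings and 1.412 servings → $2.82.
So the least-cost plan costs $2.82.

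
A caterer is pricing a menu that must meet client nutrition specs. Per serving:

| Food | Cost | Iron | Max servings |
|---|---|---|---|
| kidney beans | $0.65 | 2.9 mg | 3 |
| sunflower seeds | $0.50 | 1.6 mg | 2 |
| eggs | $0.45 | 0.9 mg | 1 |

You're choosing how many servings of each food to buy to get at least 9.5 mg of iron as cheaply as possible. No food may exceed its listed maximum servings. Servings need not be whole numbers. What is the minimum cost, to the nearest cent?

Cost per mg of iron: kidney beans $0.2241, sunflower seeds $0.3125, eggs $0.5000.
Take 3 servings of kidney beans: +8.7 mg iron for $1.95 (total $1.95, still need 0.8 mg).
Take 0.5 servings of sunflower seeds: +0.8 mg iron for $0.25 (total $2.20, still need 0.0 mg).
Filling from the cheapest source first is optimal under one linear minimum: $2.20.

$2.20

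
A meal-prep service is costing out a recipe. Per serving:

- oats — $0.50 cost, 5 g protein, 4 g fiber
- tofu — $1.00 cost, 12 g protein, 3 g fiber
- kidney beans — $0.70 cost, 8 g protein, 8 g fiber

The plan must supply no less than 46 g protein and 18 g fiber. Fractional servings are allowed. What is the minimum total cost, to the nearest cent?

$3.87

oats only: max(46/5, 18/4) = 9.2 servings → $4.60.
tofu only: max(46/12, 18/3) = 6 servings → $6.00.
kidney beans only: max(46/8, 18/8) = 5.75 servings → $4.03.
oats + tofu with both tight: 2.364 servings and 2.848 servings → $4.03.
oats + kidney beans: intersection lies outside the first quadrant.
tofu + kidney beans with both tight: 3.111 servings and 1.083 servings → $3.87.
Cheapest feasible corner: $3.87.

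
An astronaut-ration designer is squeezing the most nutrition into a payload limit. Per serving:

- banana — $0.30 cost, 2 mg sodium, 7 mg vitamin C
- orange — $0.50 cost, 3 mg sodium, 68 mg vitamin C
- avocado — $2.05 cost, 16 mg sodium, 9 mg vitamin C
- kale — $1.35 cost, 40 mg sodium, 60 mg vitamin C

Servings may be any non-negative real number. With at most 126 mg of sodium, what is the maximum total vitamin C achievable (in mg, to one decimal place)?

Vitamin C per mg sodium: orange 22.67, banana 3.5, kale 1.5, avocado 0.5625.
With no serving limits, spend the whole sodium allowance on orange: 126 mg / 3 mg × 68 mg = 2856.0 mg.

2856.0 mg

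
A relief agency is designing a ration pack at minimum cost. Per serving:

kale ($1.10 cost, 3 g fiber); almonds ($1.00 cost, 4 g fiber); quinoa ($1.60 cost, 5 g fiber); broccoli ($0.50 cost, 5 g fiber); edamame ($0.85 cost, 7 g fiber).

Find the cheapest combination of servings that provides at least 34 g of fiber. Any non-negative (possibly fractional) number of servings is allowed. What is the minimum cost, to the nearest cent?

Cost per g of fiber: broccoli $0.1000, edamame $0.1214, almonds $0.2500, quinoa $0.3200, kale $0.3667.
With no serving limits, use only broccoli: 34 g / 5 g = 6.8 servings × $0.50 = $3.40.

$3.40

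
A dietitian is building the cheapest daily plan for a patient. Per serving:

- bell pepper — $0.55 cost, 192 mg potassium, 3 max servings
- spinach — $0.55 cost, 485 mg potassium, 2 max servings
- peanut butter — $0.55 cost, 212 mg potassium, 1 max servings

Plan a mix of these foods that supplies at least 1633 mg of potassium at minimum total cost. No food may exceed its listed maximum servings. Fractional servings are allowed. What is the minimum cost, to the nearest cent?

$2.94

Cost per mg of potassium: spinach $0.0011, peanut butter $0.0026, bell pepper $0.0029.
Take 2 servings of spinach: +970.0 mg potassium for $1.10 (total $1.10, still need 663.0 mg).
Take 1 serving of peanut butter: +212.0 mg potassium for $0.55 (total $1.65, still need 451.0 mg).
Take 2.349 servings of bell pepper: +451.0 mg potassium for $1.29 (total $2.94, still need 0.0 mg).
Greedy by cheapest-per-mg is optimal for a single linear constraint, so the minimum cost is $2.94.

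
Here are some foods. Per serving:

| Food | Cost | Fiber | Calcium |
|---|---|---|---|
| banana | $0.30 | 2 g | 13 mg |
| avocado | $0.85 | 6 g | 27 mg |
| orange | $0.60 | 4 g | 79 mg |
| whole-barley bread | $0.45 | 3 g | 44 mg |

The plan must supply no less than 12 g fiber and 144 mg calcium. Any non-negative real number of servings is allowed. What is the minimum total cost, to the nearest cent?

For a min-cost LP with two ≥-constraints, a basic feasible solution has at most two positive variables.
banana only: max(12/2, 144/13) = 11.08 servings → $3.32.
avocado only: max(12/6, 144/27) = 5.333 servings → $4.53.
orange only: max(12/4, 144/79) = 3 servings → $1.80.
whole-barley bread only: max(12/3, 144/44) = 4 servings → $1.80.
banana + avocado: intersection lies outside the first quadrant.
banana + orange with both tight: 3.509 servings and 1.245 servings → $1.80.
banana + whole-barley bread with both tight: 1.959 servings and 2.694 servings → $1.80.
avocado + orange with both tight: 1.016 servings and 1.475 servings → $1.75.
avocado + whole-barley bread with both tight: 0.5246 servings and 2.951 servings → $1.77.
orange + whole-barley bread: the both-tight solution has a negative serving — not a feasible corner.
Cheapest feasible corner: $1.75.

$1.75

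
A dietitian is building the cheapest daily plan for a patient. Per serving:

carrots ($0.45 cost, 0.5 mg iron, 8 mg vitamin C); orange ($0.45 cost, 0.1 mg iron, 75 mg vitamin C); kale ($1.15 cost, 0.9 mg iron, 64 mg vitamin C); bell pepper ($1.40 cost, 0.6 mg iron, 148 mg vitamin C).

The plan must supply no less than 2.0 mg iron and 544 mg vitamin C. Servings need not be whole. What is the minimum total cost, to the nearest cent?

$4.31

For a min-cost LP with two ≥-constraints, a basic feasible solution has at most two positive variables.
carrots only: max(2.0/0.5, 544/8) = 68 servings → $30.60.
orange only: max(2.0/0.1, 544/75) = 20 servings → $9.00.
kale only: max(2.0/0.9, 544/64) = 8.5 servings → $9.78.
bell pepper only: max(2.0/0.6, 544/148) = 3.676 servings → $5.15.
carrots + orange with both tight: 2.605 servings and 6.975 servings → $4.31.
carrots + kale: intersection lies outside the first quadrant.
carrots + bell pepper with both targets exact would need a negative amount; discard.
orange + kale with both tight: 5.918 servings and 1.565 servings → $4.46.
orange + bell pepper with both tight: 1.007 servings and 3.166 servings → $4.88.
kale + bell pepper: intersection lies outside the first quadrant.
The minimum over all feasible corners is $4.31.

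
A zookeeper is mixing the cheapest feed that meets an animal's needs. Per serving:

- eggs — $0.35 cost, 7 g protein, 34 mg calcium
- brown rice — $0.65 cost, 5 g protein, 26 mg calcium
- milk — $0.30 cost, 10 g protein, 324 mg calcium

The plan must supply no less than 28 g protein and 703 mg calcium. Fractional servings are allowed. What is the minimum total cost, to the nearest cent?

Two binding constraints pin down two serving amounts, so the optimal mix uses at most two foods. The candidates are each food alone (scaled to the tighter of protein/calcium) and each pair with both constraints tight.
eggs only: max(28/7, 703/34) = 20.68 servings → $7.24.
brown rice only: max(28/5, 703/26) = 27.04 servings → $17.57.
milk only: max(28/10, 703/324) = 2.8 servings → $0.84.
eggs + brown rice: the both-tight solution has a negative serving — not a feasible corner.
eggs + milk with both tight: 1.059 servings and 2.059 servings → $0.99.
brown rice + milk with both tight: 1.501 servings and 2.049 servings → $1.59.
So the least-cost plan costs $0.84.

$0.84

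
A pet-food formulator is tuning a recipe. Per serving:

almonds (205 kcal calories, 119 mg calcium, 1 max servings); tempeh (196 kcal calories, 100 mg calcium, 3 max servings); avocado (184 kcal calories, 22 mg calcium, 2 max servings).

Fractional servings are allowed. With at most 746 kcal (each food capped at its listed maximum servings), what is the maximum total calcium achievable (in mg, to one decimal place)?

395.0 mg

Calcium per kcal: almonds 0.5805, tempeh 0.5102, avocado 0.1196.
Take 1 serving of almonds: uses 205 kcal, +119.0 mg calcium (running total 119.0 mg).
Take 2.76 servings of tempeh: uses 541 kcal, +276.0 mg calcium (running total 395.0 mg).
Filling greedily by calcium-per-kcal is optimal for one linear limit, giving 395.0 mg.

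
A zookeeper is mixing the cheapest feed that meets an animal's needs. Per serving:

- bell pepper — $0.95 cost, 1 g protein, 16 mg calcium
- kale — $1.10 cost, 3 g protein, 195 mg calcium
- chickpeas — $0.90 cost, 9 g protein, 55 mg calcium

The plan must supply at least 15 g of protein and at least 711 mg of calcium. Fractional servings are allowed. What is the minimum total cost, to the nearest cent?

bell pepper only: max(15/1, 711/16) = 44.44 servings → $42.22.
kale only: max(15/3, 711/195) = 5 servings → $5.50.
chickpeas only: max(15/9, 711/55) = 12.93 servings → $11.63.
bell pepper + kale with both tight: 5.388 servings and 3.204 servings → $8.64.
bell pepper + chickpeas: intersection lies outside the first quadrant.
kale + chickpeas with both tight: 3.506 servings and 0.4981 servings → $4.30.
Cheapest feasible corner: $4.30.

$4.30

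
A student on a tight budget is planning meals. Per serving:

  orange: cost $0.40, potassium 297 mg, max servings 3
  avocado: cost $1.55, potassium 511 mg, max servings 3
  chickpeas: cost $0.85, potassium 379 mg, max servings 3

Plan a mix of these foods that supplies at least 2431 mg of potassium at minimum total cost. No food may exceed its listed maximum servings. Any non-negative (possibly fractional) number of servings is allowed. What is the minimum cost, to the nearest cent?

Cost per mg of potassium: orange $0.0013, chickpeas $0.0022, avocado $0.0030.
Take 3 servings of orange: +891.0 mg potassium for $1.20 (total $1.20, still need 1540.0 mg).
Take 3 servings of chickpeas: +1137.0 mg potassium for $2.55 (total $3.75, still need 403.0 mg).
Take 0.7886 servings of avocado: +403.0 mg potassium for $1.22 (total $4.97, still need 0.0 mg).
Filling from the cheapest source first is optimal under one linear minimum: $4.97.

$4.97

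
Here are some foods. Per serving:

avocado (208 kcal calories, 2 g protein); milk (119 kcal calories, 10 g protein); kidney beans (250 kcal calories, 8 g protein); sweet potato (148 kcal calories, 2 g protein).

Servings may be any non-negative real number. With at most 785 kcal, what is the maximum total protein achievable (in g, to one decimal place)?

Protein per kcal: milk 0.08403, kidney beans 0.032, sweet potato 0.01351, avocado 0.009615.
With no serving limits, spend the whole calories allowance on milk: 785 kcal / 119 kcal × 10 g = 66.0 g.

66.0 g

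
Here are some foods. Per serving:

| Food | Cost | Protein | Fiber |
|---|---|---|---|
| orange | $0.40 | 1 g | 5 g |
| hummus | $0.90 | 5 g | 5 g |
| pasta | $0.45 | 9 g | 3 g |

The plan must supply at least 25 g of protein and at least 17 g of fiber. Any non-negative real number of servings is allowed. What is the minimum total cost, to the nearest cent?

$1.90

The cheapest plan sits at a corner of the feasible region — with two constraints it uses at most two foods.
orange only: max(25/1, 17/5) = 25 servings → $10.00.
hummus only: max(25/5, 17/5) = 5 servings → $4.50.
pasta only: max(25/9, 17/3) = 5.667 servings → $2.55.
orange + hummus with both targets exact would need a negative amount; discard.
orange + pasta with both tight: 1.857 servings and 2.571 servings → $1.90.
hummus + pasta with both tight: 2.6 servings and 1.333 servings → $2.94.
Cheapest feasible corner: $1.90.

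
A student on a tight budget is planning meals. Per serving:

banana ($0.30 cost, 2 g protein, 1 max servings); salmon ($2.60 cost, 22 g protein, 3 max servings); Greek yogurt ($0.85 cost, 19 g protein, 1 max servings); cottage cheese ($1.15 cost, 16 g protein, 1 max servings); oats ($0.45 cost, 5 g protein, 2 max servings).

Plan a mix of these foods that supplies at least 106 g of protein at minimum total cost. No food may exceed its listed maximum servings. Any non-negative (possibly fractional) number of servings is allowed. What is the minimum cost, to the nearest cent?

Cost per g of protein: Greek yogurt $0.0447, cottage cheese $0.0719, oats $0.0900, salmon $0.1182, banana $0.1500.
Take 1 serving of Greek yogurt: +19.0 g protein for $0.85 (total $0.85, still need 87.0 g).
Take 1 serving of cottage cheese: +16.0 g protein for $1.15 (total $2.00, still need 71.0 g).
Take 2 servings of oats: +10.0 g protein for $0.90 (total $2.90, still need 61.0 g).
Take 2.773 servings of salmon: +61.0 g protein for $7.21 (total $10.11, still need 0.0 g).
Filling from the cheapest source first is optimal under one linear minimum: $10.11.

$10.11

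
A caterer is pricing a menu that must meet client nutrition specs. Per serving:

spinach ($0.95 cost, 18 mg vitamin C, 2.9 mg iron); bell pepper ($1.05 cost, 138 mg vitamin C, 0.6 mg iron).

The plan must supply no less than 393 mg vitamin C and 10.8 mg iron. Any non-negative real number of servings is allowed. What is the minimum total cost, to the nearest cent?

$5.61

Compare the cost at each extreme point of the feasible region.
spinach only: max(393/18, 10.8/2.9) = 21.83 servings → $20.74.
bell pepper only: max(393/138, 10.8/0.6) = 18 servings → $18.90.
spinach + bell pepper with both tight: 3.222 servings and 2.428 servings → $5.61.
Cheapest feasible corner: $5.61.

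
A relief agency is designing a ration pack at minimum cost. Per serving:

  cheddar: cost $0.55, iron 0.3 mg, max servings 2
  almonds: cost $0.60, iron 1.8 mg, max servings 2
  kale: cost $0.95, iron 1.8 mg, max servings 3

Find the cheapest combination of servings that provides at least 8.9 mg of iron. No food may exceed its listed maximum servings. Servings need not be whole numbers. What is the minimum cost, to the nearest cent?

$4.00

Cost per mg of iron: almonds $0.3333, kale $0.5278, cheddar $1.8333.
Take 2 servings of almonds: +3.6 mg iron for $1.20 (total $1.20, still need 5.3 mg).
Take 2.944 servings of kale: +5.3 mg iron for $2.80 (total $4.00, still need 0.0 mg).
Greedy by cheapest-per-mg is optimal for a single linear constraint, so the minimum cost is $4.00.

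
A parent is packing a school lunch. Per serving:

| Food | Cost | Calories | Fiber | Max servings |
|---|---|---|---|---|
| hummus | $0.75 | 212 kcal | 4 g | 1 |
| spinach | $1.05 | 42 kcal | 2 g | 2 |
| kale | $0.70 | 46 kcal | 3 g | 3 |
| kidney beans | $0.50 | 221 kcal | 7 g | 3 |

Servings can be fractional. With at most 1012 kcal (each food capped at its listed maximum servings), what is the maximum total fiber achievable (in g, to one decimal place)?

Fiber per kcal: kale 0.06522, spinach 0.04762, kidney beans 0.03167, hummus 0.01887.
Take 3 servings of kale: uses 138 kcal, +9.0 g fiber (running total 9.0 g).
Take 2 servings of spinach: uses 84 kcal, +4.0 g fiber (running total 13.0 g).
Take 3 servings of kidney beans: uses 663 kcal, +21.0 g fiber (running total 34.0 g).
Take 0.5991 servings of hummus: uses 127 kcal, +2.4 g fiber (running total 36.4 g).
Greedy by best ratio exhausts the calories allowance optimally: 36.4 g.

36.4 g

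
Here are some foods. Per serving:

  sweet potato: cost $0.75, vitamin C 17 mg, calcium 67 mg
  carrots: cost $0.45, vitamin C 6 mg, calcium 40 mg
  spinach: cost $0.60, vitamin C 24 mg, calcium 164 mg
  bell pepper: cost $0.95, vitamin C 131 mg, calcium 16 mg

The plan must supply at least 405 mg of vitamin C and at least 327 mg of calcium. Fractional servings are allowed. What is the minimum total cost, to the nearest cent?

$3.67

Two binding constraints pin down two serving amounts, so the optimal mix uses at most two foods. The candidates are each food alone (scaled to the tighter of vitamin C/calcium) and each pair with both constraints tight.
sweet potato only: max(405/17, 327/67) = 23.82 servings → $17.87.
carrots only: max(405/6, 327/40) = 67.5 servings → $30.38.
spinach only: max(405/24, 327/164) = 16.88 servings → $10.12.
bell pepper only: max(405/131, 327/16) = 20.44 servings → $19.42.
sweet potato + carrots: intersection lies outside the first quadrant.
sweet potato + spinach with both targets exact would need a negative amount; discard.
sweet potato + bell pepper with both tight: 4.275 servings and 2.537 servings → $5.62.
carrots + spinach with both targets exact would need a negative amount; discard.
carrots + bell pepper with both tight: 7.068 servings and 2.768 servings → $5.81.
spinach + bell pepper with both tight: 1.723 servings and 2.776 servings → $3.67.
Cheapest feasible corner: $3.67.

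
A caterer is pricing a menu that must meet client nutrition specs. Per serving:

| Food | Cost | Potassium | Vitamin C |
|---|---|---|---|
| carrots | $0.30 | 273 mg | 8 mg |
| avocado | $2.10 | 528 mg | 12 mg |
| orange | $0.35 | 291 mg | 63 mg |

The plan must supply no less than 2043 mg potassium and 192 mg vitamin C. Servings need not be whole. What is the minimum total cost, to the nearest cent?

Check every corner: each single food scaled to meet both minima, and each pair solved so both constraints bind.
carrots only: max(2043/273, 192/8) = 24 servings → $7.20.
avocado only: max(2043/528, 192/12) = 16 servings → $33.60.
orange only: max(2043/291, 192/63) = 7.021 servings → $2.46.
carrots + avocado: intersection lies outside the first quadrant.
carrots + orange with both tight: 4.898 servings and 2.426 servings → $2.32.
avocado + orange with both tight: 2.446 servings and 2.582 servings → $6.04.
So the least-cost plan costs $2.32.

$2.32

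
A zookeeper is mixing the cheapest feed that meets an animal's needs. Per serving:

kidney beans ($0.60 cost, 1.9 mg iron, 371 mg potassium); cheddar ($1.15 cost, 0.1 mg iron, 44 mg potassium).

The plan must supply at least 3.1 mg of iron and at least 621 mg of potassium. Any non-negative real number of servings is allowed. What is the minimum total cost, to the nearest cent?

$1.00

The cheapest plan sits at a corner of the feasible region — with two constraints it uses at most two foods.
kidney beans only: max(3.1/1.9, 621/371) = 1.674 servings → $1.00.
cheddar only: max(3.1/0.1, 621/44) = 31 servings → $35.65.
kidney beans + cheddar with both tight: 1.598 servings and 0.6409 servings → $1.70.
Cheapest feasible corner: $1.00.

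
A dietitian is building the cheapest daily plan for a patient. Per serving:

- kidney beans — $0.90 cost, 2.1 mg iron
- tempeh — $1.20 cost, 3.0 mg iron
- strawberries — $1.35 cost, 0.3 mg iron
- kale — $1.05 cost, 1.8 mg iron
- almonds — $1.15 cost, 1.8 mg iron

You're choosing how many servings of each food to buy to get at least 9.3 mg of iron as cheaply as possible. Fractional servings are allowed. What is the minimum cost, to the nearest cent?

$3.72

Cost per mg of iron: tempeh $0.4000, kidney beans $0.4286, kale $0.5833, almonds $0.6389, strawberries $4.5000.
With no serving limits, use only tempeh: 9.3 mg / 3.0 mg = 3.1 servings × $1.20 = $3.72.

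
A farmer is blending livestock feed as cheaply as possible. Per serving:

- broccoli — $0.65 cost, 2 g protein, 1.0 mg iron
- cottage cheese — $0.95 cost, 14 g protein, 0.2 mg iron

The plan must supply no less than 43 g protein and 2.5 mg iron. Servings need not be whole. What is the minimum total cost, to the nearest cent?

Compare the cost at each extreme point of the feasible region.
broccoli only: max(43/2, 2.5/1.0) = 21.5 servings → $13.97.
cottage cheese only: max(43/14, 2.5/0.2) = 12.5 servings → $11.88.
broccoli + cottage cheese with both tight: 1.941 servings and 2.794 servings → $3.92.
Cheapest feasible corner: $3.92.

$3.92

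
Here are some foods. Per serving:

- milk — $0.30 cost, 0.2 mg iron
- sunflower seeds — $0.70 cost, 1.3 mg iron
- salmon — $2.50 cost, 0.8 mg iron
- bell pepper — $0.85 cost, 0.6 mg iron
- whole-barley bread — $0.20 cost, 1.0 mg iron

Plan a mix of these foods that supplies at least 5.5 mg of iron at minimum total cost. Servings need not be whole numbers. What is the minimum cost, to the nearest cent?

Cost per mg of iron: whole-barley bread $0.2000, sunflower seeds $0.5385, bell pepper $1.4167, milk $1.5000, salmon $3.1250.
With no serving limits, use only whole-barley bread: 5.5 mg / 1.0 mg = 5.5 servings × $0.20 = $1.10.

$1.10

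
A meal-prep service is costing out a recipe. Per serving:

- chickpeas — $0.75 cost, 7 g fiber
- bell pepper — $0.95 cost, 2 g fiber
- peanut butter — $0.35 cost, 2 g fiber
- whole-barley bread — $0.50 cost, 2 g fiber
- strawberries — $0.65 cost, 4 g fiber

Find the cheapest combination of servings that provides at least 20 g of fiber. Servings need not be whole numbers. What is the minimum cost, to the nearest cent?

$2.14

Cost per g of fiber: chickpeas $0.1071, strawberries $0.1625, peanut butter $0.1750, whole-barley bread $0.2500, bell pepper $0.4750.
With no serving limits, use only chickpeas: 20 g / 7 g = 2.857 servings × $0.75 = $2.14.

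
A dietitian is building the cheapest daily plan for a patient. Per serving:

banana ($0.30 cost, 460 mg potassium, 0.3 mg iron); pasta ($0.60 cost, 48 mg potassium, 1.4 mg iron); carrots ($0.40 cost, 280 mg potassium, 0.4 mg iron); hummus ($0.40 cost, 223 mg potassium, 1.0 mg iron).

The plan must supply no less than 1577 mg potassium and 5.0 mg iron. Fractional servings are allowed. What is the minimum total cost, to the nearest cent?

$2.21

banana only: max(1577/460, 5.0/0.3) = 16.67 servings → $5.00.
pasta only: max(1577/48, 5.0/1.4) = 32.85 servings → $19.71.
carrots only: max(1577/280, 5.0/0.4) = 12.5 servings → $5.00.
hummus only: max(1577/223, 5.0/1.0) = 7.072 servings → $2.83.
banana + pasta with both tight: 3.125 servings and 2.902 servings → $2.68.
banana + carrots: the both-tight solution has a negative serving — not a feasible corner.
banana + hummus with both tight: 1.175 servings and 4.647 servings → $2.21.
pasta + carrots with both tight: 2.063 servings and 5.278 servings → $3.35.
pasta + hummus with both targets exact would need a negative amount; discard.
carrots + hummus with both tight: 2.421 servings and 4.031 servings → $2.58.
Cheapest feasible corner: $2.21.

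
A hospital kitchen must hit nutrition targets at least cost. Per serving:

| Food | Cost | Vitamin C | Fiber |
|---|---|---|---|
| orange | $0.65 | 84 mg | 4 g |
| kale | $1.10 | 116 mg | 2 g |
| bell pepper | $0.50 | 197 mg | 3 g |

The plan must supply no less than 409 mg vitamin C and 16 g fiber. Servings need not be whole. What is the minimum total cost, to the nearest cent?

$2.61

With two linear requirements the optimum uses one or two foods; enumerate the corners.
orange only: max(409/84, 16/4) = 4.869 servings → $3.16.
kale only: max(409/116, 16/2) = 8 servings → $8.80.
bell pepper only: max(409/197, 16/3) = 5.333 servings → $2.67.
orange + kale with both tight: 3.507 servings and 0.9865 servings → $3.36.
orange + bell pepper with both tight: 3.591 servings and 0.5448 servings → $2.61.
kale + bell pepper: intersection lies outside the first quadrant.
The minimum over all feasible corners is $2.61.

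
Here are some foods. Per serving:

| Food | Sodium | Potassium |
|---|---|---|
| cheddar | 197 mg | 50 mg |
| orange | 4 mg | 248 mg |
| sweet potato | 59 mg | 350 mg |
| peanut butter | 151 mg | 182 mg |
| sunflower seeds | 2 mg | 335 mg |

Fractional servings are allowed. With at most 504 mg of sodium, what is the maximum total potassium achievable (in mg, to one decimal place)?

84420.0 mg

Potassium per mg sodium: sunflower seeds 167.5, orange 62, sweet potato 5.932, peanut butter 1.205, cheddar 0.2538.
With no serving limits, spend the whole sodium allowance on sunflower seeds: 504 mg / 2 mg × 335 mg = 84420.0 mg.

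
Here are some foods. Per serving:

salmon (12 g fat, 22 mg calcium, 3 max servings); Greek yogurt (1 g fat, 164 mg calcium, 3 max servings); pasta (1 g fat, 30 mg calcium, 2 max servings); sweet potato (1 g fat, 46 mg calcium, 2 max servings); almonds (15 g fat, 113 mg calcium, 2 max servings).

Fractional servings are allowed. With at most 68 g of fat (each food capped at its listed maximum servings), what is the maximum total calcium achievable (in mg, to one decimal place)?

926.8 mg

Calcium per g fat: Greek yogurt 164, sweet potato 46, pasta 30, almonds 7.533, salmon 1.833.
Take 3 servings of Greek yogurt: uses 3 g fat, +492.0 mg calcium (running total 492.0 mg).
Take 2 servings of sweet potato: uses 2 g fat, +92.0 mg calcium (running total 584.0 mg).
Take 2 servings of pasta: uses 2 g fat, +60.0 mg calcium (running total 644.0 mg).
Take 2 servings of almonds: uses 30 g fat, +226.0 mg calcium (running total 870.0 mg).
Take 2.583 servings of salmon: uses 31 g fat, +56.8 mg calcium (running total 926.8 mg).
Filling greedily by calcium-per-g fat is optimal for one linear limit, giving 926.8 mg.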